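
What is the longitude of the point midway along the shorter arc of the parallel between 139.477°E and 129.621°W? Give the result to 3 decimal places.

175.072°W

Signed shortest Δλ from +139.477° to -129.621° is +90.902°.
Midpoint longitude = +139.477° + (+90.902°)/2 = +139.477° + 45.451° = +184.928°.
Normalise into (−180°, 180°]: -175.072°.
(The naïve average (+139.477 + -129.621)/2 = 4.928° is on the wrong side of the globe.)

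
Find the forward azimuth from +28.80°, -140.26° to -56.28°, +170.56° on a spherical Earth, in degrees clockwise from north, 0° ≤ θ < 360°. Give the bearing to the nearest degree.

Δλ = 170.56 − -140.26 = 310.82°; wrapped into (−180°, 180°]: -49.18°.
θ = atan2( sin Δλ · cos φ₂ , cos φ₁ · sin φ₂ − sin φ₁ · cos φ₂ · cos Δλ )
  = atan2(-0.42011, -0.90370) = -155.067° → normalised to [0°, 360°): 204.933°.

205°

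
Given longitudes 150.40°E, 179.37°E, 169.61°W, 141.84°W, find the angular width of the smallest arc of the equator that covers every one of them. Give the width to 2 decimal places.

67.76°

Sort the longitudes: -169.61°, -141.84°, +150.40°, +179.37°.
Eastward gaps between consecutive values (wrapping around): 27.77°, 292.24°, 28.97°, 11.02°.
Largest gap = 292.24° ⇒ minimal covering band is its complement: 360° − 292.24° = 67.76°.
Band runs from +150.40° eastward to -141.84°, crossing the antimeridian.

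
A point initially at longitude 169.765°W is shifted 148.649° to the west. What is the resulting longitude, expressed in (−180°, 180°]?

41.586°E

Start at -169.765°; shift −148.649° → -318.414°.
-318.414° lies outside (−180°, 180°]; add 360° → +41.586°.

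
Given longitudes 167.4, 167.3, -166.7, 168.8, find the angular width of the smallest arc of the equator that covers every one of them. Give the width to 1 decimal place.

Sort the longitudes: -166.7°, +167.3°, +167.4°, +168.8°.
Eastward gaps between consecutive values (wrapping around): 334.0°, 0.1°, 1.4°, 24.5°.
Largest gap = 334.0° ⇒ minimal covering band is its complement: 360° − 334.0° = 26.0°.
Band runs from +167.3° eastward to -166.7°, crossing the antimeridian.

26.0°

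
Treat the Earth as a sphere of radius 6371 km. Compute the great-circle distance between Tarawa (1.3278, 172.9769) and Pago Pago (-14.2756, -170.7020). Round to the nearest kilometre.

2498 km

Δλ = -170.7020 − 172.9769 = -343.6789°; wrapped into (−180°, 180°]: 16.3211°.
Δφ = -14.2756 − 1.3278 = -15.6034°.
a = sin²(Δφ/2) + cos φ₁ · cos φ₂ · sin²(Δλ/2) = 0.037948.
c = 2·atan2(√a, √(1−a)) = 0.39211 rad → d = 6371·c ≈ 2498.16 km.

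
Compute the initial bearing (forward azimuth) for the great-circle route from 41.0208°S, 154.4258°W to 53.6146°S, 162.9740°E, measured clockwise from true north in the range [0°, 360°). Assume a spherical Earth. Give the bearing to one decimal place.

Δλ = 162.9740 − -154.4258 = 317.3998°; wrapped into (−180°, 180°]: -42.6002°.
θ = atan2( sin Δλ · cos φ₂ , cos φ₁ · sin φ₂ − sin φ₁ · cos φ₂ · cos Δλ )
  = atan2(-0.40153, -0.32079) = -128.622° → normalised to [0°, 360°): 231.378°.

231.4°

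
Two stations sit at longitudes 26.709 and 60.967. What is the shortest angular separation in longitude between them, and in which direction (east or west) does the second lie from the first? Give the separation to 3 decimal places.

34.258° east

Raw difference: 60.967 − 26.709 = 34.258°.
Normalise into (−180°, 180°]: 34.258° stays 34.258°.
Positive ⇒ the second point lies to the east; separation 34.258°.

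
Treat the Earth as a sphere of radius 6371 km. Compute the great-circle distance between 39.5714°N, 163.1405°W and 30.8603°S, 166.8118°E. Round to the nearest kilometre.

Δλ = 166.8118 − -163.1405 = 329.9523°; wrapped into (−180°, 180°]: -30.0477°.
Δφ = -30.8603 − 39.5714 = -70.4317°.
a = sin²(Δφ/2) + cos φ₁ · cos φ₂ · sin²(Δλ/2) = 0.376998.
c = 2·atan2(√a, √(1−a)) = 1.32224 rad → d = 6371·c ≈ 8424.00 km.

8424 km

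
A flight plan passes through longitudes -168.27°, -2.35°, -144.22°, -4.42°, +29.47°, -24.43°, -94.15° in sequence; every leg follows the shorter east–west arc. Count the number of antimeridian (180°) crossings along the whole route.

Leg 1: -168.27° → -2.35°, shortest Δλ = 165.92° (east) — does not cross 180°.
Leg 2: -2.35° → -144.22°, shortest Δλ = -141.87° (west) — does not cross 180°.
Leg 3: -144.22° → -4.42°, shortest Δλ = 139.8° (east) — does not cross 180°.
Leg 4: -4.42° → +29.47°, shortest Δλ = 33.89° (east) — does not cross 180°.
Leg 5: +29.47° → -24.43°, shortest Δλ = -53.9° (west) — does not cross 180°.
Leg 6: -24.43° → -94.15°, shortest Δλ = -69.72° (west) — does not cross 180°.
Total crossings: 0.

0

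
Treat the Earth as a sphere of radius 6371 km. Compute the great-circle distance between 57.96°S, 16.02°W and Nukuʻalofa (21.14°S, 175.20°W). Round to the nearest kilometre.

Δλ = -175.20 − -16.02 = -159.18°.
Δφ = -21.14 − -57.96 = 36.82°.
a = sin²(Δφ/2) + cos φ₁ · cos φ₂ · sin²(Δλ/2) = 0.578393.
c = 2·atan2(√a, √(1−a)) = 1.72823 rad → d = 6371·c ≈ 11010.56 km.

11011 km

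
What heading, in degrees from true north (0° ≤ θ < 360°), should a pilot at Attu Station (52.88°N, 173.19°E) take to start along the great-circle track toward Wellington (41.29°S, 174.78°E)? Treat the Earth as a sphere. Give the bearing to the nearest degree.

179°

Δλ = 174.78 − 173.19 = 1.59°.
θ = atan2( sin Δλ · cos φ₂ , cos φ₁ · sin φ₂ − sin φ₁ · cos φ₂ · cos Δλ )
  = atan2(0.02085, -0.99712) = 178.802° → normalised to [0°, 360°): 178.802°.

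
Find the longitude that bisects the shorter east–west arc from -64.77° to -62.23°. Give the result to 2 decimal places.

-63.50°

Signed shortest Δλ from -64.77° to -62.23° is +2.54°.
Midpoint longitude = -64.77° + (+2.54°)/2 = -64.77° + 1.27° = -63.50°.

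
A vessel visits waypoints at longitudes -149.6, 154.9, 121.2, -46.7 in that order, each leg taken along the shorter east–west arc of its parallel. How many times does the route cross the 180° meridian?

Leg 1: -149.6° → +154.9°, shortest Δλ = -55.5° (west) — crosses 180°.
Leg 2: +154.9° → +121.2°, shortest Δλ = -33.7° (west) — does not cross 180°.
Leg 3: +121.2° → -46.7°, shortest Δλ = -167.9° (west) — does not cross 180°.
Total crossings: 1.

1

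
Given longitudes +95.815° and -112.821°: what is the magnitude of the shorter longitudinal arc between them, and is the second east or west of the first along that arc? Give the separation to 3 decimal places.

151.364° east

Raw difference: -112.821 − 95.815 = -208.636°.
Normalise into (−180°, 180°]: -208.636° + 360° = 151.364°.
Positive ⇒ the second point lies to the east; separation 151.364°.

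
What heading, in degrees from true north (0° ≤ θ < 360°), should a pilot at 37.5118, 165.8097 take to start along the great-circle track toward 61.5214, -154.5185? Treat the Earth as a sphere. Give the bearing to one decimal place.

32.7°

Δλ = -154.5185 − 165.8097 = -320.3282°; wrapped into (−180°, 180°]: 39.6718°.
θ = atan2( sin Δλ · cos φ₂ , cos φ₁ · sin φ₂ − sin φ₁ · cos φ₂ · cos Δλ )
  = atan2(0.30440, 0.47375) = 32.722° → normalised to [0°, 360°): 32.722°.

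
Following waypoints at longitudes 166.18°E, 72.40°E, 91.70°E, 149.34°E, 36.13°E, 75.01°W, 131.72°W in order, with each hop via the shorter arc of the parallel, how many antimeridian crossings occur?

Leg 1: +166.18° → +72.40°, shortest Δλ = -93.78° (west) — does not cross 180°.
Leg 2: +72.40° → +91.70°, shortest Δλ = 19.3° (east) — does not cross 180°.
Leg 3: +91.70° → +149.34°, shortest Δλ = 57.64° (east) — does not cross 180°.
Leg 4: +149.34° → +36.13°, shortest Δλ = -113.21° (west) — does not cross 180°.
Leg 5: +36.13° → -75.01°, shortest Δλ = -111.14° (west) — does not cross 180°.
Leg 6: -75.01° → -131.72°, shortest Δλ = -56.71° (west) — does not cross 180°.
Total crossings: 0.

0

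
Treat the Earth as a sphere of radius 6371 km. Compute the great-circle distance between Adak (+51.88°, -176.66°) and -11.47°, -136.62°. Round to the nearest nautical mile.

Δλ = -136.62 − -176.66 = 40.04°.
Δφ = -11.47 − 51.88 = -63.35°.
a = sin²(Δφ/2) + cos φ₁ · cos φ₂ · sin²(Δλ/2) = 0.346636.
c = 2·atan2(√a, √(1−a)) = 1.25904 rad → d = 6371·c ≈ 8021.36 km ≈ 4331.19 nmi.

4331 nmi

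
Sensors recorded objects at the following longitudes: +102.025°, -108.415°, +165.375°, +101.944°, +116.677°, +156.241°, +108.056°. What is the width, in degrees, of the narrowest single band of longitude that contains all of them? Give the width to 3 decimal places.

Sort the longitudes: -108.415°, +101.944°, +102.025°, +108.056°, +116.677°, +156.241°, +165.375°.
Eastward gaps between consecutive values (wrapping around): 210.359°, 0.081°, 6.031°, 8.621°, 39.564°, 9.134°, 86.210°.
Largest gap = 210.359° ⇒ minimal covering band is its complement: 360° − 210.359° = 149.641°.
Band runs from +101.944° eastward to -108.415°, crossing the antimeridian.

149.641°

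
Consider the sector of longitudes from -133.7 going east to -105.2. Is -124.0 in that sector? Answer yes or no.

Band width going east from -133.7° to -105.2°: ((-105.2 − -133.7) mod 360) = 28.5°.
Offset of -124.0° east of the west edge: ((-124.0 − -133.7) mod 360) = 9.7°.
9.7° ≤ 28.5° ⇒ inside.

Yes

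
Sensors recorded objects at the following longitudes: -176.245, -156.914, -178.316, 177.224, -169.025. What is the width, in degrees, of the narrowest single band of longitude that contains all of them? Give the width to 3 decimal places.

Sort the longitudes: -178.316°, -176.245°, -169.025°, -156.914°, +177.224°.
Eastward gaps between consecutive values (wrapping around): 2.071°, 7.220°, 12.111°, 334.138°, 4.460°.
Largest gap = 334.138° ⇒ minimal covering band is its complement: 360° − 334.138° = 25.862°.
Band runs from +177.224° eastward to -156.914°, crossing the antimeridian.

25.862°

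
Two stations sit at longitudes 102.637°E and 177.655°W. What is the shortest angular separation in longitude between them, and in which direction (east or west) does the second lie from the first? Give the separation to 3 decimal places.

Raw difference: -177.655 − 102.637 = -280.292°.
Normalise into (−180°, 180°]: -280.292° + 360° = 79.708°.
Positive ⇒ the second point lies to the east; separation 79.708°.

79.708° east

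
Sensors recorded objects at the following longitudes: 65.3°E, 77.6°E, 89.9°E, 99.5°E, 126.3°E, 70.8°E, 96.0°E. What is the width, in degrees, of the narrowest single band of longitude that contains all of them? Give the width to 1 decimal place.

61.0°

Sort the longitudes: +65.3°, +70.8°, +77.6°, +89.9°, +96.0°, +99.5°, +126.3°.
Eastward gaps between consecutive values (wrapping around): 5.5°, 6.8°, 12.3°, 6.1°, 3.5°, 26.8°, 299.0°.
Largest gap = 299.0° ⇒ minimal covering band is its complement: 360° − 299.0° = 61.0°.
Band runs from +65.3° eastward to +126.3°.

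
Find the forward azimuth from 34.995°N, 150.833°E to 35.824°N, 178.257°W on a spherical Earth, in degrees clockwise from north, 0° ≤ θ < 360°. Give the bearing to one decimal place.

Δλ = -178.257 − 150.833 = -329.090°; wrapped into (−180°, 180°]: 30.910°.
θ = atan2( sin Δλ · cos φ₂ , cos φ₁ · sin φ₂ − sin φ₁ · cos φ₂ · cos Δλ )
  = atan2(0.41651, 0.08051) = 79.060° → normalised to [0°, 360°): 79.060°.

79.1°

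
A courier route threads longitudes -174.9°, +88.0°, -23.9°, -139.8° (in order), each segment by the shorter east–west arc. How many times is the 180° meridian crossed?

Leg 1: -174.9° → +88.0°, shortest Δλ = -97.1° (west) — crosses 180°.
Leg 2: +88.0° → -23.9°, shortest Δλ = -111.9° (west) — does not cross 180°.
Leg 3: -23.9° → -139.8°, shortest Δλ = -115.9° (west) — does not cross 180°.
Total crossings: 1.

1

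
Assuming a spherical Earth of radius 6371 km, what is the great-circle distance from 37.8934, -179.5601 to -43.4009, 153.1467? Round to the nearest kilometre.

9449 km

Δλ = 153.1467 − -179.5601 = 332.7068°; wrapped into (−180°, 180°]: -27.2932°.
Δφ = -43.4009 − 37.8934 = -81.2943°.
a = sin²(Δφ/2) + cos φ₁ · cos φ₂ · sin²(Δλ/2) = 0.456237.
c = 2·atan2(√a, √(1−a)) = 1.48316 rad → d = 6371·c ≈ 9449.20 km.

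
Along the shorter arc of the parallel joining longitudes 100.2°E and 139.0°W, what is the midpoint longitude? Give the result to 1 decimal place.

160.6°E

Signed shortest Δλ from +100.2° to -139.0° is +120.8°.
Midpoint longitude = +100.2° + (+120.8°)/2 = +100.2° + 60.4° = +160.6°.
(The naïve average (+100.2 + -139.0)/2 = -19.4° is on the wrong side of the globe.)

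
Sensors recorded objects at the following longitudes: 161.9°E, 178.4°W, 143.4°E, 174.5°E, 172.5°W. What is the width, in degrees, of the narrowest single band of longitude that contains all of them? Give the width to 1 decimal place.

44.1°

Sort the longitudes: -178.4°, -172.5°, +143.4°, +161.9°, +174.5°.
Eastward gaps between consecutive values (wrapping around): 5.9°, 315.9°, 18.5°, 12.6°, 7.1°.
Largest gap = 315.9° ⇒ minimal covering band is its complement: 360° − 315.9° = 44.1°.
Band runs from +143.4° eastward to -172.5°, crossing the antimeridian.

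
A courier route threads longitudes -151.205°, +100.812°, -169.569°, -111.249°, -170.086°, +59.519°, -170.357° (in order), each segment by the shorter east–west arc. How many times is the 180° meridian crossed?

Leg 1: -151.205° → +100.812°, shortest Δλ = -107.983° (west) — crosses 180°.
Leg 2: +100.812° → -169.569°, shortest Δλ = 89.619° (east) — crosses 180°.
Leg 3: -169.569° → -111.249°, shortest Δλ = 58.32° (east) — does not cross 180°.
Leg 4: -111.249° → -170.086°, shortest Δλ = -58.837° (west) — does not cross 180°.
Leg 5: -170.086° → +59.519°, shortest Δλ = -130.395° (west) — crosses 180°.
Leg 6: +59.519° → -170.357°, shortest Δλ = 130.124° (east) — crosses 180°.
Total crossings: 4.

4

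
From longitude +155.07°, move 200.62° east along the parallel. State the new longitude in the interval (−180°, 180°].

Start at +155.07°; shift +200.62° → +355.69°.
+355.69° lies outside (−180°, 180°]; subtract 360° → -4.31°.

-4.31°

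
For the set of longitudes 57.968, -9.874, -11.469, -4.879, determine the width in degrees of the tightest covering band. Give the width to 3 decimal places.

Sort the longitudes: -11.469°, -9.874°, -4.879°, +57.968°.
Eastward gaps between consecutive values (wrapping around): 1.595°, 4.995°, 62.847°, 290.563°.
Largest gap = 290.563° ⇒ minimal covering band is its complement: 360° − 290.563° = 69.437°.
Band runs from -11.469° eastward to +57.968°.

69.437°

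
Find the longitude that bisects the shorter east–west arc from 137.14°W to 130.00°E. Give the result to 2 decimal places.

176.43°E

Signed shortest Δλ from -137.14° to +130.00° is -92.86°.
Midpoint longitude = -137.14° + (-92.86°)/2 = -137.14° − 46.43° = -183.57°.
Normalise into (−180°, 180°]: +176.43°.
(The naïve average (-137.14 + +130.00)/2 = -3.57° is on the wrong side of the globe.)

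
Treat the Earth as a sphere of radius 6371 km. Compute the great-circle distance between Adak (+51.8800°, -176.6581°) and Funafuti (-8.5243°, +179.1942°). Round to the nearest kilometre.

6728 km

Δλ = 179.1942 − -176.6581 = 355.8523°; wrapped into (−180°, 180°]: -4.1477°.
Δφ = -8.5243 − 51.8800 = -60.4043°.
a = sin²(Δφ/2) + cos φ₁ · cos φ₂ · sin²(Δλ/2) = 0.253861.
c = 2·atan2(√a, √(1−a)) = 1.05609 rad → d = 6371·c ≈ 6728.36 km.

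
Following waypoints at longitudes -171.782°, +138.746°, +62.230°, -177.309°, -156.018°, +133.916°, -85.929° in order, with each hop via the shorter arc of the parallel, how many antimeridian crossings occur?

4

Leg 1: -171.782° → +138.746°, shortest Δλ = -49.472° (west) — crosses 180°.
Leg 2: +138.746° → +62.230°, shortest Δλ = -76.516° (west) — does not cross 180°.
Leg 3: +62.230° → -177.309°, shortest Δλ = 120.461° (east) — crosses 180°.
Leg 4: -177.309° → -156.018°, shortest Δλ = 21.291° (east) — does not cross 180°.
Leg 5: -156.018° → +133.916°, shortest Δλ = -70.066° (west) — crosses 180°.
Leg 6: +133.916° → -85.929°, shortest Δλ = 140.155° (east) — crosses 180°.
Total crossings: 4.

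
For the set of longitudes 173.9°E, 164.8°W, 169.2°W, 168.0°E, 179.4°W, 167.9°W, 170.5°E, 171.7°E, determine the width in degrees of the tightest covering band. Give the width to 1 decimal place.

Sort the longitudes: -179.4°, -169.2°, -167.9°, -164.8°, +168.0°, +170.5°, +171.7°, +173.9°.
Eastward gaps between consecutive values (wrapping around): 10.2°, 1.3°, 3.1°, 332.8°, 2.5°, 1.2°, 2.2°, 6.7°.
Largest gap = 332.8° ⇒ minimal covering band is its complement: 360° − 332.8° = 27.2°.
Band runs from +168.0° eastward to -164.8°, crossing the antimeridian.

27.2°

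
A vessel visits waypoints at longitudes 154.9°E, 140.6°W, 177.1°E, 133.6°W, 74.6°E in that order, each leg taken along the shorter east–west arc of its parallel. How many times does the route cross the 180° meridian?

4

Leg 1: +154.9° → -140.6°, shortest Δλ = 64.5° (east) — crosses 180°.
Leg 2: -140.6° → +177.1°, shortest Δλ = -42.3° (west) — crosses 180°.
Leg 3: +177.1° → -133.6°, shortest Δλ = 49.3° (east) — crosses 180°.
Leg 4: -133.6° → +74.6°, shortest Δλ = -151.8° (west) — crosses 180°.
Total crossings: 4.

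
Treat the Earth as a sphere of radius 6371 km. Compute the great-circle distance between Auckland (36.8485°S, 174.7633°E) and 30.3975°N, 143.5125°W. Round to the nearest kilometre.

Δλ = -143.5125 − 174.7633 = -318.2758°; wrapped into (−180°, 180°]: 41.7242°.
Δφ = 30.3975 − -36.8485 = 67.2460°.
a = sin²(Δφ/2) + cos φ₁ · cos φ₂ · sin²(Δλ/2) = 0.394147.
c = 2·atan2(√a, √(1−a)) = 1.35748 rad → d = 6371·c ≈ 8648.48 km.

8648 km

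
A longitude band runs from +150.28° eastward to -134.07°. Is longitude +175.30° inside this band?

Yes

Band width going east from +150.28° to -134.07°: ((-134.07 − 150.28) mod 360) = 75.65°.
Offset of +175.30° east of the west edge: ((175.30 − 150.28) mod 360) = 25.02°.
25.02° ≤ 75.65° ⇒ inside.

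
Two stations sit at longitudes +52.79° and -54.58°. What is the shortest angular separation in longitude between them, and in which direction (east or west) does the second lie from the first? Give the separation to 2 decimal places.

107.37° west

Raw difference: -54.58 − 52.79 = -107.37°.
Normalise into (−180°, 180°]: -107.37° stays -107.37°.
Negative ⇒ the second point lies to the west; separation 107.37°.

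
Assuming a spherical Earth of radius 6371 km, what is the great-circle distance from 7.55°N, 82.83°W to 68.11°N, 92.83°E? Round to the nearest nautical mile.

Δλ = 92.83 − -82.83 = 175.66°.
Δφ = 68.11 − 7.55 = 60.56°.
a = sin²(Δφ/2) + cos φ₁ · cos φ₂ · sin²(Δλ/2) = 0.623308.
c = 2·atan2(√a, √(1−a)) = 1.81998 rad → d = 6371·c ≈ 11595.11 km ≈ 6260.86 nmi.

6261 nmi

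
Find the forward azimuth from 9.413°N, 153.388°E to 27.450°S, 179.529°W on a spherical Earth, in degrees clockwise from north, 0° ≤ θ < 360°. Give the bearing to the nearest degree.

145°

Δλ = -179.529 − 153.388 = -332.917°; wrapped into (−180°, 180°]: 27.083°.
θ = atan2( sin Δλ · cos φ₂ , cos φ₁ · sin φ₂ − sin φ₁ · cos φ₂ · cos Δλ )
  = atan2(0.40402, -0.58399) = 145.323° → normalised to [0°, 360°): 145.323°.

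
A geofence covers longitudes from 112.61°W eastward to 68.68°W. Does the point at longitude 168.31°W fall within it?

Band width going east from -112.61° to -68.68°: ((-68.68 − -112.61) mod 360) = 43.93°.
Offset of -168.31° east of the west edge: ((-168.31 − -112.61) mod 360) = 304.30°.
304.30° > 43.93° ⇒ outside.

No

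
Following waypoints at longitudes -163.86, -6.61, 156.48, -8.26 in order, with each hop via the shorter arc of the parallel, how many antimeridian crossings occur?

0

Leg 1: -163.86° → -6.61°, shortest Δλ = 157.25° (east) — does not cross 180°.
Leg 2: -6.61° → +156.48°, shortest Δλ = 163.09° (east) — does not cross 180°.
Leg 3: +156.48° → -8.26°, shortest Δλ = -164.74° (west) — does not cross 180°.
Total crossings: 0.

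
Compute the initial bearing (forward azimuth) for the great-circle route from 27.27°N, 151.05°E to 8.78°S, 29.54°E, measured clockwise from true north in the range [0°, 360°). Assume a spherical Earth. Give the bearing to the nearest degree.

Δλ = 29.54 − 151.05 = -121.51°.
θ = atan2( sin Δλ · cos φ₂ , cos φ₁ · sin φ₂ − sin φ₁ · cos φ₂ · cos Δλ )
  = atan2(-0.84256, 0.10099) = -83.165° → normalised to [0°, 360°): 276.835°.

277°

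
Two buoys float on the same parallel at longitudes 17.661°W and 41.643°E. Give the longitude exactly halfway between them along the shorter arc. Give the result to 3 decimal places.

11.991°E

Signed shortest Δλ from -17.661° to +41.643° is +59.304°.
Midpoint longitude = -17.661° + (+59.304°)/2 = -17.661° + 29.652° = +11.991°.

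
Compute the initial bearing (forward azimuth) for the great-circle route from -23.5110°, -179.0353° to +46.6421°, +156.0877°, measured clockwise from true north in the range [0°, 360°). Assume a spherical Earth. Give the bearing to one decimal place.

Δλ = 156.0877 − -179.0353 = 335.1230°; wrapped into (−180°, 180°]: -24.8770°.
θ = atan2( sin Δλ · cos φ₂ , cos φ₁ · sin φ₂ − sin φ₁ · cos φ₂ · cos Δλ )
  = atan2(-0.28881, 0.91519) = -17.515° → normalised to [0°, 360°): 342.485°.

342.5°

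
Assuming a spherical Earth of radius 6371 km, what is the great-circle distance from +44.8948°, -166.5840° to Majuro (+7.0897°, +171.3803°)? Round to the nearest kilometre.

Δλ = 171.3803 − -166.5840 = 337.9643°; wrapped into (−180°, 180°]: -22.0357°.
Δφ = 7.0897 − 44.8948 = -37.8051°.
a = sin²(Δφ/2) + cos φ₁ · cos φ₂ · sin²(Δλ/2) = 0.130626.
c = 2·atan2(√a, √(1−a)) = 0.73959 rad → d = 6371·c ≈ 4711.90 km.

4712 km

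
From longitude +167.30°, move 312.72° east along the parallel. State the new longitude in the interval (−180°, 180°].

+120.02°

Start at +167.30°; shift +312.72° → +480.02°.
+480.02° lies outside (−180°, 180°]; subtract 360° → +120.02°.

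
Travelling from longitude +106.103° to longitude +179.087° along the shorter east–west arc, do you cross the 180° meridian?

No

Signed shortest Δλ = ((179.087 − 106.103 + 180) mod 360) − 180 = 72.984°.
Going east by 72.984° from +106.103° reaches +179.087° without touching 180°.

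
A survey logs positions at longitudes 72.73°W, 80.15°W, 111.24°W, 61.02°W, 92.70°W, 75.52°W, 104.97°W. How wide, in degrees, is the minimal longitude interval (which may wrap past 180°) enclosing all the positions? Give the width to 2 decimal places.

50.22°

Sort the longitudes: -111.24°, -104.97°, -92.70°, -80.15°, -75.52°, -72.73°, -61.02°.
Eastward gaps between consecutive values (wrapping around): 6.27°, 12.27°, 12.55°, 4.63°, 2.79°, 11.71°, 309.78°.
Largest gap = 309.78° ⇒ minimal covering band is its complement: 360° − 309.78° = 50.22°.
Band runs from -111.24° eastward to -61.02°.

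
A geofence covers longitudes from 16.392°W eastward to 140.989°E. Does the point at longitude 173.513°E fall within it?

No

Band width going east from -16.392° to +140.989°: ((140.989 − -16.392) mod 360) = 157.381°.
Offset of +173.513° east of the west edge: ((173.513 − -16.392) mod 360) = 189.905°.
189.905° > 157.381° ⇒ outside.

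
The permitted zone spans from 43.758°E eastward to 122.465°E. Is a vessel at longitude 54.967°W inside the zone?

No

Band width going east from +43.758° to +122.465°: ((122.465 − 43.758) mod 360) = 78.707°.
Offset of -54.967° east of the west edge: ((-54.967 − 43.758) mod 360) = 261.275°.
261.275° > 78.707° ⇒ outside.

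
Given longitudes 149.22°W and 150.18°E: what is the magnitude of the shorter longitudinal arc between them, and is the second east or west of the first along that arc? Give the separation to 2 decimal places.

60.60° west

Raw difference: 150.18 − -149.22 = 299.4°.
Normalise into (−180°, 180°]: 299.4° − 360° = -60.6°.
Negative ⇒ the second point lies to the west; separation 60.60°.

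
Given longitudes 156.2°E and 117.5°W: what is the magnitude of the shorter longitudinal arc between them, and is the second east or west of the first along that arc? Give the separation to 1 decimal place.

Raw difference: -117.5 − 156.2 = -273.7°.
Normalise into (−180°, 180°]: -273.7° + 360° = 86.3°.
Positive ⇒ the second point lies to the east; separation 86.3°.

86.3° east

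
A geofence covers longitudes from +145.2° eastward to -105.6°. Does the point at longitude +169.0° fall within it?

Band width going east from +145.2° to -105.6°: ((-105.6 − 145.2) mod 360) = 109.2°.
Offset of +169.0° east of the west edge: ((169.0 − 145.2) mod 360) = 23.8°.
23.8° ≤ 109.2° ⇒ inside.

Yes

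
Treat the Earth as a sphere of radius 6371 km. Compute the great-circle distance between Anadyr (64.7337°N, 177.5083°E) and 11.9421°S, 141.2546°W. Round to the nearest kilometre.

Δλ = -141.2546 − 177.5083 = -318.7629°; wrapped into (−180°, 180°]: 41.2371°.
Δφ = -11.9421 − 64.7337 = -76.6758°.
a = sin²(Δφ/2) + cos φ₁ · cos φ₂ · sin²(Δλ/2) = 0.436553.
c = 2·atan2(√a, √(1−a)) = 1.44356 rad → d = 6371·c ≈ 9196.92 km.

9197 km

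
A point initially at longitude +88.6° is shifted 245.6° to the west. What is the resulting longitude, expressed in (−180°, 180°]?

-157.0°

Start at +88.6°; shift −245.6° → -157.0°.
-157.0° already lies in (−180°, 180°].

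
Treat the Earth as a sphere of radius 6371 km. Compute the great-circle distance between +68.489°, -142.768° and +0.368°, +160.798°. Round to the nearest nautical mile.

Δλ = 160.798 − -142.768 = 303.566°; wrapped into (−180°, 180°]: -56.434°.
Δφ = 0.368 − 68.489 = -68.121°.
a = sin²(Δφ/2) + cos φ₁ · cos φ₂ · sin²(Δλ/2) = 0.395646.
c = 2·atan2(√a, √(1−a)) = 1.36054 rad → d = 6371·c ≈ 8668.02 km ≈ 4680.36 nmi.

4680 nmi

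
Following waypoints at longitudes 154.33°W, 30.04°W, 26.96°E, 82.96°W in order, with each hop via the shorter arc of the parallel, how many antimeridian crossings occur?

0

Leg 1: -154.33° → -30.04°, shortest Δλ = 124.29° (east) — does not cross 180°.
Leg 2: -30.04° → +26.96°, shortest Δλ = 57.0° (east) — does not cross 180°.
Leg 3: +26.96° → -82.96°, shortest Δλ = -109.92° (west) — does not cross 180°.
Total crossings: 0.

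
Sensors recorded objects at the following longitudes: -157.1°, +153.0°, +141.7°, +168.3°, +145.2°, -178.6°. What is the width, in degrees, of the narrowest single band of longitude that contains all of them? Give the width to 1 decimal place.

Sort the longitudes: -178.6°, -157.1°, +141.7°, +145.2°, +153.0°, +168.3°.
Eastward gaps between consecutive values (wrapping around): 21.5°, 298.8°, 3.5°, 7.8°, 15.3°, 13.1°.
Largest gap = 298.8° ⇒ minimal covering band is its complement: 360° − 298.8° = 61.2°.
Band runs from +141.7° eastward to -157.1°, crossing the antimeridian.

61.2°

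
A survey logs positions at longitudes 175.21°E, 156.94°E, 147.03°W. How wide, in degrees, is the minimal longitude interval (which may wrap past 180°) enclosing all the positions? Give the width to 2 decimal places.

Sort the longitudes: -147.03°, +156.94°, +175.21°.
Eastward gaps between consecutive values (wrapping around): 303.97°, 18.27°, 37.76°.
Largest gap = 303.97° ⇒ minimal covering band is its complement: 360° − 303.97° = 56.03°.
Band runs from +156.94° eastward to -147.03°, crossing the antimeridian.

56.03°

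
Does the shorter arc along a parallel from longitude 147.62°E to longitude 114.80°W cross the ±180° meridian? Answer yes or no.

Naïve |-114.80 − 147.62| = 262.42° > 180°, so the shorter arc goes the other way round — across 180°.
Signed shortest Δλ = ((-114.80 − 147.62 + 180) mod 360) − 180 = 97.58°.
Going east by 97.58° from +147.62° passes through 180° before reaching -114.80°.

Yes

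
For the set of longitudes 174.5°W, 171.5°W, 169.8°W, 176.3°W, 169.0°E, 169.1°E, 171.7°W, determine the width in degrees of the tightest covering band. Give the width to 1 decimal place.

Sort the longitudes: -176.3°, -174.5°, -171.7°, -171.5°, -169.8°, +169.0°, +169.1°.
Eastward gaps between consecutive values (wrapping around): 1.8°, 2.8°, 0.2°, 1.7°, 338.8°, 0.1°, 14.6°.
Largest gap = 338.8° ⇒ minimal covering band is its complement: 360° − 338.8° = 21.2°.
Band runs from +169.0° eastward to -169.8°, crossing the antimeridian.

21.2°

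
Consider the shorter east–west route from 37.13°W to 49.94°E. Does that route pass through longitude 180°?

Signed shortest Δλ = ((49.94 − -37.13 + 180) mod 360) − 180 = 87.07°.
Going east by 87.07° from -37.13° reaches +49.94° without touching 180°.

No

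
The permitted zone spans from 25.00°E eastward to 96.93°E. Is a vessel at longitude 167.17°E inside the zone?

Band width going east from +25.00° to +96.93°: ((96.93 − 25.00) mod 360) = 71.93°.
Offset of +167.17° east of the west edge: ((167.17 − 25.00) mod 360) = 142.17°.
142.17° > 71.93° ⇒ outside.

No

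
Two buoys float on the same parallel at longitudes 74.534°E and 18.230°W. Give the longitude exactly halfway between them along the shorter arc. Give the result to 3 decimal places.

Signed shortest Δλ from +74.534° to -18.230° is -92.764°.
Midpoint longitude = +74.534° + (-92.764°)/2 = +74.534° − 46.382° = +28.152°.

28.152°E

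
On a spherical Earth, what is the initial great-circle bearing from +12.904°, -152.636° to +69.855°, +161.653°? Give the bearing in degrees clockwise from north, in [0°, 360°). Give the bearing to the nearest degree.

Δλ = 161.653 − -152.636 = 314.289°; wrapped into (−180°, 180°]: -45.711°.
θ = atan2( sin Δλ · cos φ₂ , cos φ₁ · sin φ₂ − sin φ₁ · cos φ₂ · cos Δλ )
  = atan2(-0.24653, 0.86141) = -15.971° → normalised to [0°, 360°): 344.029°.

344°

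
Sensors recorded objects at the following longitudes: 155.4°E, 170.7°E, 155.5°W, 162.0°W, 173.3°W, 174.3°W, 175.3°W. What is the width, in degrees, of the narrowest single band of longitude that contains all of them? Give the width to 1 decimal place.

49.1°

Sort the longitudes: -175.3°, -174.3°, -173.3°, -162.0°, -155.5°, +155.4°, +170.7°.
Eastward gaps between consecutive values (wrapping around): 1.0°, 1.0°, 11.3°, 6.5°, 310.9°, 15.3°, 14.0°.
Largest gap = 310.9° ⇒ minimal covering band is its complement: 360° − 310.9° = 49.1°.
Band runs from +155.4° eastward to -155.5°, crossing the antimeridian.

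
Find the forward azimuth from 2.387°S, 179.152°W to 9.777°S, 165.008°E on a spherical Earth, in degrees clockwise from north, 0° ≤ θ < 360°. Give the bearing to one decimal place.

Δλ = 165.008 − -179.152 = 344.160°; wrapped into (−180°, 180°]: -15.840°.
θ = atan2( sin Δλ · cos φ₂ , cos φ₁ · sin φ₂ − sin φ₁ · cos φ₂ · cos Δλ )
  = atan2(-0.26899, -0.13018) = -115.825° → normalised to [0°, 360°): 244.175°.

244.2°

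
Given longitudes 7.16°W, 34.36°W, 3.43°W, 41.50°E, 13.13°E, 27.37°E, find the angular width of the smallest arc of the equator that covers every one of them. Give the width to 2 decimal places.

Sort the longitudes: -34.36°, -7.16°, -3.43°, +13.13°, +27.37°, +41.50°.
Eastward gaps between consecutive values (wrapping around): 27.20°, 3.73°, 16.56°, 14.24°, 14.13°, 284.14°.
Largest gap = 284.14° ⇒ minimal covering band is its complement: 360° − 284.14° = 75.86°.
Band runs from -34.36° eastward to +41.50°.

75.86°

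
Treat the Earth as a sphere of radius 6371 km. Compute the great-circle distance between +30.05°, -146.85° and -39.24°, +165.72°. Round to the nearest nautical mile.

Δλ = 165.72 − -146.85 = 312.57°; wrapped into (−180°, 180°]: -47.43°.
Δφ = -39.24 − 30.05 = -69.29°.
a = sin²(Δφ/2) + cos φ₁ · cos φ₂ · sin²(Δλ/2) = 0.431622.
c = 2·atan2(√a, √(1−a)) = 1.43361 rad → d = 6371·c ≈ 9133.53 km ≈ 4931.71 nmi.

4932 nmi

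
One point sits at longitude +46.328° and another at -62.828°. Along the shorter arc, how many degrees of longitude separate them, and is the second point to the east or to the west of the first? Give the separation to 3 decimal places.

Raw difference: -62.828 − 46.328 = -109.156°.
Normalise into (−180°, 180°]: -109.156° stays -109.156°.
Negative ⇒ the second point lies to the west; separation 109.156°.

109.156° west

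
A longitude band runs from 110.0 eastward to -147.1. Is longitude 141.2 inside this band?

Band width going east from +110.0° to -147.1°: ((-147.1 − 110.0) mod 360) = 102.9°.
Offset of +141.2° east of the west edge: ((141.2 − 110.0) mod 360) = 31.2°.
31.2° ≤ 102.9° ⇒ inside.

Yes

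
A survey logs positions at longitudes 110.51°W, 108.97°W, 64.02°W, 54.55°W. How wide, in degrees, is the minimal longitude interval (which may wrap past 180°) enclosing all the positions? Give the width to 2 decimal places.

55.96°

Sort the longitudes: -110.51°, -108.97°, -64.02°, -54.55°.
Eastward gaps between consecutive values (wrapping around): 1.54°, 44.95°, 9.47°, 304.04°.
Largest gap = 304.04° ⇒ minimal covering band is its complement: 360° − 304.04° = 55.96°.
Band runs from -110.51° eastward to -54.55°.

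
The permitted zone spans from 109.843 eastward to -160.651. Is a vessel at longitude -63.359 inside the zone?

Band width going east from +109.843° to -160.651°: ((-160.651 − 109.843) mod 360) = 89.506°.
Offset of -63.359° east of the west edge: ((-63.359 − 109.843) mod 360) = 186.798°.
186.798° > 89.506° ⇒ outside.

No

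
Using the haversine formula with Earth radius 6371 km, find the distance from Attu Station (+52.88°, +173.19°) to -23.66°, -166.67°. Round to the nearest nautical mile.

4715 nmi

Δλ = -166.67 − 173.19 = -339.86°; wrapped into (−180°, 180°]: 20.14°.
Δφ = -23.66 − 52.88 = -76.54°.
a = sin²(Δφ/2) + cos φ₁ · cos φ₂ · sin²(Δλ/2) = 0.400516.
c = 2·atan2(√a, √(1−a)) = 1.37049 rad → d = 6371·c ≈ 8731.40 km ≈ 4714.58 nmi.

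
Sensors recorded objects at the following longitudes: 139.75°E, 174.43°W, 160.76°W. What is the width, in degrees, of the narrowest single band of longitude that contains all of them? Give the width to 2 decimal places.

Sort the longitudes: -174.43°, -160.76°, +139.75°.
Eastward gaps between consecutive values (wrapping around): 13.67°, 300.51°, 45.82°.
Largest gap = 300.51° ⇒ minimal covering band is its complement: 360° − 300.51° = 59.49°.
Band runs from +139.75° eastward to -160.76°, crossing the antimeridian.

59.49°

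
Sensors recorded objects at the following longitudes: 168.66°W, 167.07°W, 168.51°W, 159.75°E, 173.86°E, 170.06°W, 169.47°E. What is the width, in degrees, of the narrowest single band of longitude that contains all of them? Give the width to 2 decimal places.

33.18°

Sort the longitudes: -170.06°, -168.66°, -168.51°, -167.07°, +159.75°, +169.47°, +173.86°.
Eastward gaps between consecutive values (wrapping around): 1.40°, 0.15°, 1.44°, 326.82°, 9.72°, 4.39°, 16.08°.
Largest gap = 326.82° ⇒ minimal covering band is its complement: 360° − 326.82° = 33.18°.
Band runs from +159.75° eastward to -167.07°, crossing the antimeridian.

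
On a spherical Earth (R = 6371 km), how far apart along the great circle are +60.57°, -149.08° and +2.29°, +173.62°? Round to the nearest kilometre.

7208 km

Δλ = 173.62 − -149.08 = 322.70°; wrapped into (−180°, 180°]: -37.30°.
Δφ = 2.29 − 60.57 = -58.28°.
a = sin²(Δφ/2) + cos φ₁ · cos φ₂ · sin²(Δλ/2) = 0.287324.
c = 2·atan2(√a, √(1−a)) = 1.13144 rad → d = 6371·c ≈ 7208.43 km.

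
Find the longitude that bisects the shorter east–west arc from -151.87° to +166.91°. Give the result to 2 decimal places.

-172.48°

Signed shortest Δλ from -151.87° to +166.91° is -41.22°.
Midpoint longitude = -151.87° + (-41.22°)/2 = -151.87° − 20.61° = -172.48°.
(The naïve average (-151.87 + +166.91)/2 = 7.52° is on the wrong side of the globe.)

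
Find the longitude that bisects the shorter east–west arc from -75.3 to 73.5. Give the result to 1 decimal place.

-0.9°

Signed shortest Δλ from -75.3° to +73.5° is +148.8°.
Midpoint longitude = -75.3° + (+148.8°)/2 = -75.3° + 74.4° = -0.9°.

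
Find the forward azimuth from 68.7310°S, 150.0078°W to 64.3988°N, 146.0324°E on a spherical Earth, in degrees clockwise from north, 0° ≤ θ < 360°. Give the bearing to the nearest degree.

Δλ = 146.0324 − -150.0078 = 296.0402°; wrapped into (−180°, 180°]: -63.9598°.
θ = atan2( sin Δλ · cos φ₂ , cos φ₁ · sin φ₂ − sin φ₁ · cos φ₂ · cos Δλ )
  = atan2(-0.38824, 0.50391) = -37.613° → normalised to [0°, 360°): 322.387°.

322°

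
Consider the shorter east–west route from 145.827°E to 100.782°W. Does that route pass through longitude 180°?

Naïve |-100.782 − 145.827| = 246.609° > 180°, so the shorter arc goes the other way round — across 180°.
Signed shortest Δλ = ((-100.782 − 145.827 + 180) mod 360) − 180 = 113.391°.
Going east by 113.391° from +145.827° passes through 180° before reaching -100.782°.

Yes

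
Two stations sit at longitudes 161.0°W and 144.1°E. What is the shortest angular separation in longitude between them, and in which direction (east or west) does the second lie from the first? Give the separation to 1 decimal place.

Raw difference: 144.1 − -161.0 = 305.1°.
Normalise into (−180°, 180°]: 305.1° − 360° = -54.9°.
Negative ⇒ the second point lies to the west; separation 54.9°.

54.9° west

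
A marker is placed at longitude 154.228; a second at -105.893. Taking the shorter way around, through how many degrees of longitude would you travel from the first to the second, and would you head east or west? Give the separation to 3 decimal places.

Raw difference: -105.893 − 154.228 = -260.121°.
Normalise into (−180°, 180°]: -260.121° + 360° = 99.879°.
Positive ⇒ the second point lies to the east; separation 99.879°.

99.879° east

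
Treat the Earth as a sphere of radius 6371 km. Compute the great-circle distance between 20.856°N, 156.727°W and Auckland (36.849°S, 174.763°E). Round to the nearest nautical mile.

Δλ = 174.763 − -156.727 = 331.490°; wrapped into (−180°, 180°]: -28.510°.
Δφ = -36.849 − 20.856 = -57.705°.
a = sin²(Δφ/2) + cos φ₁ · cos φ₂ · sin²(Δλ/2) = 0.278201.
c = 2·atan2(√a, √(1−a)) = 1.11119 rad → d = 6371·c ≈ 7079.38 km ≈ 3822.56 nmi.

3823 nmi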